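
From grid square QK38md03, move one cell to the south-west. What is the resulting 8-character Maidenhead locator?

QK38ld92

Longitude extended square 0; −1 → -1, wraps to 9, carry into subsquare.
Longitude subsquare m = 12; −1 → 11 = l.
Latitude extended square 3; −1 → 2.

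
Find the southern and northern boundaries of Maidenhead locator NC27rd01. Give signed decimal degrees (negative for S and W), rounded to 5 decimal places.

-62.87083, -62.86667

Field N=13, C=2: +13·20° lon, +2·10° lat → SW at lon 80°, lat -70°.
Square 2, 7: +2·2° lon, +7·1° lat → SW at lon 84°, lat -63°.
Subsquare r=17, d=3: +17·0.0833333° lon, +3·0.0416667° lat → SW at lon 85.4167°, lat -62.875°.
Extended square 0, 1: +0·0.00833333° lon, +1·0.00416667° lat → SW at lon 85.4167°, lat -62.8708°.
Cell spans 0.00833333° lon × 0.00416667° lat.
south -62.87083, north -62.86667.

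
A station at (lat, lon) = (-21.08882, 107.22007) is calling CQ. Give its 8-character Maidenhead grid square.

OG38ov68

Shift to the Maidenhead origin (180°W, 90°S): lon 287.22007, lat 68.91118.
Field: lon ⌊287.22007/20⌋ = 14 → O; lat ⌊68.91118/10⌋ = 6 → G.
Square: lon ⌊7.22007/2⌋ = 3; lat ⌊8.91118/1⌋ = 8.
Subsquare: lon ⌊1.22007/0.0833333⌋ = 14 → o; lat ⌊0.91118/0.0416667⌋ = 21 → v.
Extended square: lon ⌊0.05340/0.00833333⌋ = 6; lat ⌊0.03618/0.00416667⌋ = 8.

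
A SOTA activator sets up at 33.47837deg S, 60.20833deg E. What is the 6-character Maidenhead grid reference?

Add 180° to longitude and 90° to latitude: 240.2083, 56.5216.
Field: 240.2083/20 → 12 → M, 56.5216/10 → 5 → F; chars MF.
Square: 0.2083/2 → 0, 6.5216/1 → 6; chars 06.
Subsquare: 0.2083/0.0833333 → 2 → c, 0.5216/0.0416667 → 12 → m; chars cm.

MF06cm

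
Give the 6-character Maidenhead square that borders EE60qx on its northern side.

Latitude subsquare x = 23; +1 → 24, wraps to 0 = a, carry into square.
Latitude square 0; +1 → 1.
The longitude characters are unchanged.

EE61qa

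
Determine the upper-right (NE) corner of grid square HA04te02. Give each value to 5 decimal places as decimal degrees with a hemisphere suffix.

85.82083° S, 38.40833° W

Field H=7, A=0: +7·20° lon, +0·10° lat → SW at lon -40°, lat -90°.
Square 0, 4: +0·2° lon, +4·1° lat → SW at lon -40°, lat -86°.
Subsquare t=19, e=4: +19·0.0833333° lon, +4·0.0416667° lat → SW at lon -38.4167°, lat -85.8333°.
Extended square 0, 2: +0·0.00833333° lon, +2·0.00416667° lat → SW at lon -38.4167°, lat -85.825°.
Cell spans 0.00833333° lon × 0.00416667° lat. NE corner is SW corner plus one full cell.
latitude 85.82083° S, longitude 38.40833° W.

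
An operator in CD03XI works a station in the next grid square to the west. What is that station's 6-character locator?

CD03wi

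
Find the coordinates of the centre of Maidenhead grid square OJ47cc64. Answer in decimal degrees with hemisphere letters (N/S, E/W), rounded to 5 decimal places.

7.10208° N, 108.22083° E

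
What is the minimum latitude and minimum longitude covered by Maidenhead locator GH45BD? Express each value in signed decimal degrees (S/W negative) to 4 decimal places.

-14.8750, -51.9167

Field G=6, H=7: +6·20° lon, +7·10° lat → SW at lon -60°, lat -20°.
Square 4, 5: +4·2° lon, +5·1° lat → SW at lon -52°, lat -15°.
Subsquare b=1, d=3: +1·0.0833333° lon, +3·0.0416667° lat → SW at lon -51.9167°, lat -14.875°.
latitude -14.8750, longitude -51.9167.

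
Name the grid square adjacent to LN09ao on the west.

KN99xo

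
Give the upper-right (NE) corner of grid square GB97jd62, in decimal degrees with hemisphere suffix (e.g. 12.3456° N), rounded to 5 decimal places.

72.86250° S, 41.19167° W

Field G=6, B=1: +6·20° lon, +1·10° lat → SW at lon -60°, lat -80°.
Square 9, 7: +9·2° lon, +7·1° lat → SW at lon -42°, lat -73°.
Subsquare j=9, d=3: +9·0.0833333° lon, +3·0.0416667° lat → SW at lon -41.25°, lat -72.875°.
Extended square 6, 2: +6·0.00833333° lon, +2·0.00416667° lat → SW at lon -41.2°, lat -72.8667°.
Cell spans 0.00833333° lon × 0.00416667° lat. NE corner is SW corner plus one full cell.
latitude 72.86250° S, longitude 41.19167° W.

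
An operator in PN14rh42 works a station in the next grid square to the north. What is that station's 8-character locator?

Latitude extended square 2; +1 → 3.
The longitude characters are unchanged.

PN14rh43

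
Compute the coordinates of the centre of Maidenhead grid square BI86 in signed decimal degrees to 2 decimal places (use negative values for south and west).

-3.50, -143.00

Field B=1, I=8: +1·20° lon, +8·10° lat → SW at lon -160°, lat -10°.
Square 8, 6: +8·2° lon, +6·1° lat → SW at lon -144°, lat -4°.
Cell spans 2° lon × 1° lat. Centre is SW corner plus half of each.
latitude -3.50, longitude -143.00.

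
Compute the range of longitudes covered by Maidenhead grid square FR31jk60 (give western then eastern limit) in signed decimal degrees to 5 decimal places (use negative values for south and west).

-73.20000, -73.19167

Field F=5, R=17: +5·20° lon, +17·10° lat → SW at lon -80°, lat 80°.
Square 3, 1: +3·2° lon, +1·1° lat → SW at lon -74°, lat 81°.
Subsquare j=9, k=10: +9·0.0833333° lon, +10·0.0416667° lat → SW at lon -73.25°, lat 81.4167°.
Extended square 6, 0: +6·0.00833333° lon, +0·0.00416667° lat → SW at lon -73.2°, lat 81.4167°.
Cell spans 0.00833333° lon × 0.00416667° lat.
west -73.20000, east -73.19167.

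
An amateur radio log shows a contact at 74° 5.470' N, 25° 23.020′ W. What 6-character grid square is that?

Shift to the Maidenhead origin (180°W, 90°S): lon 154.6163, lat 164.0912.
Field (20°×10°, letters A–R): 154.6163/20 → 7 → H, 164.0912/10 → 16 → Q; chars HQ.
Square (2°×1°, digits 0–9): 14.6163/2 → 7, 4.0912/1 → 4; chars 74.
Subsquare (5′×2.5′, letters a–x): 0.6163/0.0833333 → 7 → h, 0.0912/0.0416667 → 2 → c; chars hc.

HQ74hc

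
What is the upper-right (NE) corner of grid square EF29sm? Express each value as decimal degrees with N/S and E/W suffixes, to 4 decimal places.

Field E=4, F=5: +4·20° lon, +5·10° lat → SW at lon -100°, lat -40°.
Square 2, 9: +2·2° lon, +9·1° lat → SW at lon -96°, lat -31°.
Subsquare s=18, m=12: +18·0.0833333° lon, +12·0.0416667° lat → SW at lon -94.5°, lat -30.5°.
Cell spans 0.0833333° lon × 0.0416667° lat. NE corner is SW corner plus one full cell.
latitude 30.4583° S, longitude 94.4167° W.

30.4583° S, 94.4167° W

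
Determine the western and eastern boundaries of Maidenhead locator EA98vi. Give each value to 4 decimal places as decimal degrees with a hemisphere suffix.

Field E=4, A=0: +4·20° lon, +0·10° lat → SW at lon -100°, lat -90°.
Square 9, 8: +9·2° lon, +8·1° lat → SW at lon -82°, lat -82°.
Subsquare v=21, i=8: +21·0.0833333° lon, +8·0.0416667° lat → SW at lon -80.25°, lat -81.6667°.
Cell spans 0.0833333° lon × 0.0416667° lat.
west 80.2500° W, east 80.1667° W.

80.2500° W, 80.1667° W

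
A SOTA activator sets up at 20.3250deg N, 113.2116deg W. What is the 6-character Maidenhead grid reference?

DL30jh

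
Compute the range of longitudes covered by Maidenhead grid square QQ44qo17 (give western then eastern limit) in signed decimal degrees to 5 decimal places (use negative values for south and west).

149.34167, 149.35000

Field Q=16, Q=16: +16·20° lon, +16·10° lat → SW at lon 140°, lat 70°.
Square 4, 4: +4·2° lon, +4·1° lat → SW at lon 148°, lat 74°.
Subsquare q=16, o=14: +16·0.0833333° lon, +14·0.0416667° lat → SW at lon 149.333°, lat 74.5833°.
Extended square 1, 7: +1·0.00833333° lon, +7·0.00416667° lat → SW at lon 149.342°, lat 74.6125°.
Cell spans 0.00833333° lon × 0.00416667° lat.
west 149.34167, east 149.35000.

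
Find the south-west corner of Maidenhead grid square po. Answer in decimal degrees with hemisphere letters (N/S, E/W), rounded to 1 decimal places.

50.0° N, 120.0° E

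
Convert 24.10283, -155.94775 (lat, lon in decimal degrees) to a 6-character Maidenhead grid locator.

BL24ac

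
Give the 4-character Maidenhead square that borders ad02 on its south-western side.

Longitude square 0; −1 → -1, wraps to 9, carry into field.
Longitude field A = 0; −1 → -1, wraps to 17 = R, wrapping around the antimeridian.
Latitude square 2; −1 → 1.

RD91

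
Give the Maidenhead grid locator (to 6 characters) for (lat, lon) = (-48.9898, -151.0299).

BE41la

Offset from 180°W / 90°S: lon 28.9701°, lat 41.0102°.
Field: 28.9701/20 → 1 → B, 41.0102/10 → 4 → E; chars BE.
Square: 8.9701/2 → 4, 1.0102/1 → 1; chars 41.
Subsquare: 0.9701/0.0833333 → 11 → l, 0.0102/0.0416667 → 0 → a; chars la.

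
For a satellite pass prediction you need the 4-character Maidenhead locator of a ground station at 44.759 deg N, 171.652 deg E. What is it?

Shift to the Maidenhead origin (180°W, 90°S): lon 351.65, lat 134.76.
Field (20°×10°, letters A–R): 351.65/20 → 17 → R, 134.76/10 → 13 → N; chars RN.
Square (2°×1°, digits 0–9): 11.65/2 → 5, 4.76/1 → 4; chars 54.

RN54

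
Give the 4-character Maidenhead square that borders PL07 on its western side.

OL97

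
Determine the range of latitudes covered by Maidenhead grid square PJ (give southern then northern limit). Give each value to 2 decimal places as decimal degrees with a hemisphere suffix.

0.00° N, 10.00° N

Field P=15, J=9: +15·20° lon, +9·10° lat → SW at lon 120°, lat 0°.
Cell spans 20° lon × 10° lat.
south 0.00° N, north 10.00° N.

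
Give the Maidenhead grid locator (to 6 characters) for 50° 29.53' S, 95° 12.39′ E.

ND79om

Shift to the Maidenhead origin (180°W, 90°S): lon 275.2065, lat 39.5078.
Field: lon ⌊275.2065/20⌋ = 13 → N; lat ⌊39.5078/10⌋ = 3 → D.
Square: lon ⌊15.2065/2⌋ = 7; lat ⌊9.5078/1⌋ = 9.
Subsquare: lon ⌊1.2065/0.0833333⌋ = 14 → o; lat ⌊0.5078/0.0416667⌋ = 12 → m.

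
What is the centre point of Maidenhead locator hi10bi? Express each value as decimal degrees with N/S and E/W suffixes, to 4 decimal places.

9.6458° S, 37.8750° W

Field H=7, I=8: +7·20° lon, +8·10° lat → SW at lon -40°, lat -10°.
Square 1, 0: +1·2° lon, +0·1° lat → SW at lon -38°, lat -10°.
Subsquare b=1, i=8: +1·0.0833333° lon, +8·0.0416667° lat → SW at lon -37.9167°, lat -9.66667°.
Cell spans 0.0833333° lon × 0.0416667° lat. Centre is SW corner plus half of each.
latitude 9.6458° S, longitude 37.8750° W.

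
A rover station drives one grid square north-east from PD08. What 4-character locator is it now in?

Longitude square 0; +1 → 1.
Latitude square 8; +1 → 9.

PD19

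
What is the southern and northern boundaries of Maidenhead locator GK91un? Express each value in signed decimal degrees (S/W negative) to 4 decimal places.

11.5417, 11.5833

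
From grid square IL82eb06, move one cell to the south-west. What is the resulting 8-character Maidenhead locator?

IL82db95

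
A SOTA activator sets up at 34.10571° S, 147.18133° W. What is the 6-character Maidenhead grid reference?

Add 180° to longitude and 90° to latitude: 32.8187, 55.8943.
Field: lon ⌊32.8187/20⌋ = 1 → B; lat ⌊55.8943/10⌋ = 5 → F.
Square: lon ⌊12.8187/2⌋ = 6; lat ⌊5.8943/1⌋ = 5.
Subsquare: lon ⌊0.8187/0.0833333⌋ = 9 → j; lat ⌊0.8943/0.0416667⌋ = 21 → v.

BF65jv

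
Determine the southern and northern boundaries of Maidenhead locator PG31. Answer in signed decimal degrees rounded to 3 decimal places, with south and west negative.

-29.000, -28.000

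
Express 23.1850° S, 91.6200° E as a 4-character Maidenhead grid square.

NG56

Shift to the Maidenhead origin (180°W, 90°S): lon 271.62, lat 66.81.
Field: 271.62/20 → 13 → N, 66.81/10 → 6 → G; chars NG.
Square: 11.62/2 → 5, 6.81/1 → 6; chars 56.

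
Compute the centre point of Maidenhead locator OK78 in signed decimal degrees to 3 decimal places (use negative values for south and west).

Field O=14, K=10: +14·20° lon, +10·10° lat → SW at lon 100°, lat 10°.
Square 7, 8: +7·2° lon, +8·1° lat → SW at lon 114°, lat 18°.
Cell spans 2° lon × 1° lat. Centre is SW corner plus half of each.
latitude 18.500, longitude 115.000.

18.500, 115.000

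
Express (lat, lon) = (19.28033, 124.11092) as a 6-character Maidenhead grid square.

PK29bg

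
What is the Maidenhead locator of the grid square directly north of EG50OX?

EG51oa

Latitude subsquare x = 23; +1 → 24, wraps to 0 = a, carry into square.
Latitude square 0; +1 → 1.
The longitude characters are unchanged.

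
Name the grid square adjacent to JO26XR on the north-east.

Longitude subsquare x = 23; +1 → 24, wraps to 0 = a, carry into square.
Longitude square 2; +1 → 3.
Latitude subsquare r = 17; +1 → 18 = s.

JO36as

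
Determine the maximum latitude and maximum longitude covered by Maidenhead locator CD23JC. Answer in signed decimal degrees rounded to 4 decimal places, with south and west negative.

-56.8750, -135.1667

Field C=2, D=3: +2·20° lon, +3·10° lat → SW at lon -140°, lat -60°.
Square 2, 3: +2·2° lon, +3·1° lat → SW at lon -136°, lat -57°.
Subsquare j=9, c=2: +9·0.0833333° lon, +2·0.0416667° lat → SW at lon -135.25°, lat -56.9167°.
Cell spans 0.0833333° lon × 0.0416667° lat. NE corner is SW corner plus one full cell.
latitude -56.8750, longitude -135.1667.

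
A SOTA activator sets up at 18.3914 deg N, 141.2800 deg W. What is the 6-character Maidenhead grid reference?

Shift to the Maidenhead origin (180°W, 90°S): lon 38.7200, lat 108.3914.
Field (20°×10°, letters A–R): lon ⌊38.7200/20⌋ = 1 → B; lat ⌊108.3914/10⌋ = 10 → K.
Square (2°×1°, digits 0–9): lon ⌊18.7200/2⌋ = 9; lat ⌊8.3914/1⌋ = 8.
Subsquare (5′×2.5′, letters a–x): lon ⌊0.7200/0.0833333⌋ = 8 → i; lat ⌊0.3914/0.0416667⌋ = 9 → j.

BK98ij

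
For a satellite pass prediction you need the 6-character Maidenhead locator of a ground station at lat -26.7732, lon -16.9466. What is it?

Shift to the Maidenhead origin (180°W, 90°S): lon 163.0534, lat 63.2268.
Field: 163.0534/20 → 8 → I, 63.2268/10 → 6 → G; chars IG.
Square: 3.0534/2 → 1, 3.2268/1 → 3; chars 13.
Subsquare: 1.0534/0.0833333 → 12 → m, 0.2268/0.0416667 → 5 → f; chars mf.

IG13mf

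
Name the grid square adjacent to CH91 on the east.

DH01

Longitude square 9; +1 → 10, wraps to 0, carry into field.
Longitude field C = 2; +1 → 3 = D.
The latitude characters are unchanged.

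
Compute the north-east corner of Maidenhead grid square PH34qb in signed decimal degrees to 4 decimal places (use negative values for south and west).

-15.9167, 127.4167

Field P=15, H=7: +15·20° lon, +7·10° lat → SW at lon 120°, lat -20°.
Square 3, 4: +3·2° lon, +4·1° lat → SW at lon 126°, lat -16°.
Subsquare q=16, b=1: +16·0.0833333° lon, +1·0.0416667° lat → SW at lon 127.333°, lat -15.9583°.
Cell spans 0.0833333° lon × 0.0416667° lat. NE corner is SW corner plus one full cell.
latitude -15.9167, longitude 127.4167.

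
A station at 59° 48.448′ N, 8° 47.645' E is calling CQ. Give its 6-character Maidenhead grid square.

JO49jt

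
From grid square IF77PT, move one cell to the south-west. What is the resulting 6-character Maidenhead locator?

Longitude subsquare p = 15; −1 → 14 = o.
Latitude subsquare t = 19; −1 → 18 = s.

IF77os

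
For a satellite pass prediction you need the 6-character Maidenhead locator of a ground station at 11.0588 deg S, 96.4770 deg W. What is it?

EH18sw

Shift to the Maidenhead origin (180°W, 90°S): lon 83.5230, lat 78.9412.
Field: lon ⌊83.5230/20⌋ = 4 → E; lat ⌊78.9412/10⌋ = 7 → H.
Square: lon ⌊3.5230/2⌋ = 1; lat ⌊8.9412/1⌋ = 8.
Subsquare: lon ⌊1.5230/0.0833333⌋ = 18 → s; lat ⌊0.9412/0.0416667⌋ = 22 → w.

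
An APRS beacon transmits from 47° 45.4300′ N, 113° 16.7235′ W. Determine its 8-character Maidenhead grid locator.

Shift to the Maidenhead origin (180°W, 90°S): lon 66.72128, lat 137.75717.
Field (20°×10°, letters A–R): lon ⌊66.72128/20⌋ = 3 → D; lat ⌊137.75717/10⌋ = 13 → N.
Square (2°×1°, digits 0–9): lon ⌊6.72128/2⌋ = 3; lat ⌊7.75717/1⌋ = 7.
Subsquare (5′×2.5′, letters a–x): lon ⌊0.72128/0.0833333⌋ = 8 → i; lat ⌊0.75717/0.0416667⌋ = 18 → s.
Extended square (30″×15″, digits 0–9): lon ⌊0.05461/0.00833333⌋ = 6; lat ⌊0.00717/0.00416667⌋ = 1.

DN37is61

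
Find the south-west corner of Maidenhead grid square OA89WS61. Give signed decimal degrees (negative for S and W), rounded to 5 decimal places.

-80.24583, 117.88333

Field O=14, A=0: +14·20° lon, +0·10° lat → SW at lon 100°, lat -90°.
Square 8, 9: +8·2° lon, +9·1° lat → SW at lon 116°, lat -81°.
Subsquare w=22, s=18: +22·0.0833333° lon, +18·0.0416667° lat → SW at lon 117.833°, lat -80.25°.
Extended square 6, 1: +6·0.00833333° lon, +1·0.00416667° lat → SW at lon 117.883°, lat -80.2458°.
latitude -80.24583, longitude 117.88333.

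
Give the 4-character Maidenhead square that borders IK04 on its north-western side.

HK95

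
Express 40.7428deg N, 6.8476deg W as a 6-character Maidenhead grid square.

IN60nr

Add 180° to longitude and 90° to latitude: 173.1524, 130.7428.
Field (20°×10°, letters A–R): 173.1524/20 → 8 → I, 130.7428/10 → 13 → N; chars IN.
Square (2°×1°, digits 0–9): 13.1524/2 → 6, 0.7428/1 → 0; chars 60.
Subsquare (5′×2.5′, letters a–x): 1.1524/0.0833333 → 13 → n, 0.7428/0.0416667 → 17 → r; chars nr.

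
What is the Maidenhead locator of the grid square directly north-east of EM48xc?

Longitude subsquare x = 23; +1 → 24, wraps to 0 = a, carry into square.
Longitude square 4; +1 → 5.
Latitude subsquare c = 2; +1 → 3 = d.

EM58ad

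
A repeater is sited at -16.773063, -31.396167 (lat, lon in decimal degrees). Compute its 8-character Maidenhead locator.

HH43hf24

Add 180° to longitude and 90° to latitude: 148.60383, 73.22694.
Field (20°×10°, letters A–R): 148.60383/20 → 7 → H, 73.22694/10 → 7 → H; chars HH.
Square (2°×1°, digits 0–9): 8.60383/2 → 4, 3.22694/1 → 3; chars 43.
Subsquare (5′×2.5′, letters a–x): 0.60383/0.0833333 → 7 → h, 0.22694/0.0416667 → 5 → f; chars hf.
Extended square (30″×15″, digits 0–9): 0.02050/0.00833333 → 2, 0.01860/0.00416667 → 4; chars 24.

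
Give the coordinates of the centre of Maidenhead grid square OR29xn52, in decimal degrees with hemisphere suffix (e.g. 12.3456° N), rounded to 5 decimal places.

89.55208° N, 105.96250° E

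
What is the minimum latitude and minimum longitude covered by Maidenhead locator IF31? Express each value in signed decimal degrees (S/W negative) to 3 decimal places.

-39.000, -14.000

Field I=8, F=5: +8·20° lon, +5·10° lat → SW at lon -20°, lat -40°.
Square 3, 1: +3·2° lon, +1·1° lat → SW at lon -14°, lat -39°.
latitude -39.000, longitude -14.000.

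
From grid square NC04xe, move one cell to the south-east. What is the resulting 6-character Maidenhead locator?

Longitude subsquare x = 23; +1 → 24, wraps to 0 = a, carry into square.
Longitude square 0; +1 → 1.
Latitude subsquare e = 4; −1 → 3 = d.

NC14ad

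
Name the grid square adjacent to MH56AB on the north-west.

Longitude subsquare a = 0; −1 → -1, wraps to 23 = x, carry into square.
Longitude square 5; −1 → 4.
Latitude subsquare b = 1; +1 → 2 = c.

MH46xc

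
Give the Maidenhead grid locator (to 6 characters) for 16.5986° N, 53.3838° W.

Add 180° to longitude and 90° to latitude: 126.6162, 106.5986.
Field: 126.6162/20 → 6 → G, 106.5986/10 → 10 → K; chars GK.
Square: 6.6162/2 → 3, 6.5986/1 → 6; chars 36.
Subsquare: 0.6162/0.0833333 → 7 → h, 0.5986/0.0416667 → 14 → o; chars ho.

GK36ho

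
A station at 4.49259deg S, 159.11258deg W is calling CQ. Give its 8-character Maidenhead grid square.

BI05km61

Offset from 180°W / 90°S: lon 20.88742°, lat 85.50741°.
Field: 20.88742/20 → 1 → B, 85.50741/10 → 8 → I; chars BI.
Square: 0.88742/2 → 0, 5.50741/1 → 5; chars 05.
Subsquare: 0.88742/0.0833333 → 10 → k, 0.50741/0.0416667 → 12 → m; chars km.
Extended square: 0.05409/0.00833333 → 6, 0.00741/0.00416667 → 1; chars 61.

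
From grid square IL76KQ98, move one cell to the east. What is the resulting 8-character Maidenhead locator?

IL76lq08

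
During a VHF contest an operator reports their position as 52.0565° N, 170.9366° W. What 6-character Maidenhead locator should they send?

AO42mb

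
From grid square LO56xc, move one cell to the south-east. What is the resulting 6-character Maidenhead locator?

Longitude subsquare x = 23; +1 → 24, wraps to 0 = a, carry into square.
Longitude square 5; +1 → 6.
Latitude subsquare c = 2; −1 → 1 = b.

LO66ab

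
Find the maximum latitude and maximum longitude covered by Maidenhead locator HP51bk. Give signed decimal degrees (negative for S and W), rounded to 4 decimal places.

Field H=7, P=15: +7·20° lon, +15·10° lat → SW at lon -40°, lat 60°.
Square 5, 1: +5·2° lon, +1·1° lat → SW at lon -30°, lat 61°.
Subsquare b=1, k=10: +1·0.0833333° lon, +10·0.0416667° lat → SW at lon -29.9167°, lat 61.4167°.
Cell spans 0.0833333° lon × 0.0416667° lat. NE corner is SW corner plus one full cell.
latitude 61.4583, longitude -29.8333.

61.4583, -29.8333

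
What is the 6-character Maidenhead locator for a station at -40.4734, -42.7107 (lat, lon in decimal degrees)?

GE89pm

Add 180° to longitude and 90° to latitude: 137.2893, 49.5266.
Field: 137.2893/20 → 6 → G, 49.5266/10 → 4 → E; chars GE.
Square: 17.2893/2 → 8, 9.5266/1 → 9; chars 89.
Subsquare: 1.2893/0.0833333 → 15 → p, 0.5266/0.0416667 → 12 → m; chars pm.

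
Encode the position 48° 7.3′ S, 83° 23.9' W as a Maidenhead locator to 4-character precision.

Offset from 180°W / 90°S: lon 96.60°, lat 41.88°.
Field: lon ⌊96.60/20⌋ = 4 → E; lat ⌊41.88/10⌋ = 4 → E.
Square: lon ⌊16.60/2⌋ = 8; lat ⌊1.88/1⌋ = 1.

EE81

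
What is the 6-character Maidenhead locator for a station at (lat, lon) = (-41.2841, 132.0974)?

Add 180° to longitude and 90° to latitude: 312.0974, 48.7159.
Field (20°×10°, letters A–R): lon ⌊312.0974/20⌋ = 15 → P; lat ⌊48.7159/10⌋ = 4 → E.
Square (2°×1°, digits 0–9): lon ⌊12.0974/2⌋ = 6; lat ⌊8.7159/1⌋ = 8.
Subsquare (5′×2.5′, letters a–x): lon ⌊0.0974/0.0833333⌋ = 1 → b; lat ⌊0.7159/0.0416667⌋ = 17 → r.

PE68br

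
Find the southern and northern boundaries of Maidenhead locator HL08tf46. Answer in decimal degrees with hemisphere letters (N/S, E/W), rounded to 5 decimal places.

28.23333° N, 28.23750° N

Field H=7, L=11: +7·20° lon, +11·10° lat → SW at lon -40°, lat 20°.
Square 0, 8: +0·2° lon, +8·1° lat → SW at lon -40°, lat 28°.
Subsquare t=19, f=5: +19·0.0833333° lon, +5·0.0416667° lat → SW at lon -38.4167°, lat 28.2083°.
Extended square 4, 6: +4·0.00833333° lon, +6·0.00416667° lat → SW at lon -38.3833°, lat 28.2333°.
Cell spans 0.00833333° lon × 0.00416667° lat.
south 28.23333° N, north 28.23750° N.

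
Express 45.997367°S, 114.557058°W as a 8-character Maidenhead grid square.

DE24ra30

Add 180° to longitude and 90° to latitude: 65.44294, 44.00263.
Field: lon ⌊65.44294/20⌋ = 3 → D; lat ⌊44.00263/10⌋ = 4 → E.
Square: lon ⌊5.44294/2⌋ = 2; lat ⌊4.00263/1⌋ = 4.
Subsquare: lon ⌊1.44294/0.0833333⌋ = 17 → r; lat ⌊0.00263/0.0416667⌋ = 0 → a.
Extended square: lon ⌊0.02628/0.00833333⌋ = 3; lat ⌊0.00263/0.00416667⌋ = 0.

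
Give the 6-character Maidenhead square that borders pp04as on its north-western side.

OP94xt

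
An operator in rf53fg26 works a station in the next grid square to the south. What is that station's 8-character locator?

RF53fg25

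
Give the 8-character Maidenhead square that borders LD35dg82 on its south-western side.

Longitude extended square 8; −1 → 7.
Latitude extended square 2; −1 → 1.

LD35dg71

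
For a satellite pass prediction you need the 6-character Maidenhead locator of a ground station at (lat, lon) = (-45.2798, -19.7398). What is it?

IE04dr

Add 180° to longitude and 90° to latitude: 160.2602, 44.7202.
Field (20°×10°, letters A–R): lon ⌊160.2602/20⌋ = 8 → I; lat ⌊44.7202/10⌋ = 4 → E.
Square (2°×1°, digits 0–9): lon ⌊0.2602/2⌋ = 0; lat ⌊4.7202/1⌋ = 4.
Subsquare (5′×2.5′, letters a–x): lon ⌊0.2602/0.0833333⌋ = 3 → d; lat ⌊0.7202/0.0416667⌋ = 17 → r.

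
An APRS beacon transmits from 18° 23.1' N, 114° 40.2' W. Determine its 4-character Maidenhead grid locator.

Offset from 180°W / 90°S: lon 65.33°, lat 108.39°.
Field (20°×10°, letters A–R): lon ⌊65.33/20⌋ = 3 → D; lat ⌊108.39/10⌋ = 10 → K.
Square (2°×1°, digits 0–9): lon ⌊5.33/2⌋ = 2; lat ⌊8.39/1⌋ = 8.

DK28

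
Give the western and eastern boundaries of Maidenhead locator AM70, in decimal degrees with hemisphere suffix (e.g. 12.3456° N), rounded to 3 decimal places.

166.000° W, 164.000° W

Field A=0, M=12: +0·20° lon, +12·10° lat → SW at lon -180°, lat 30°.
Square 7, 0: +7·2° lon, +0·1° lat → SW at lon -166°, lat 30°.
Cell spans 2° lon × 1° lat.
west 166.000° W, east 164.000° W.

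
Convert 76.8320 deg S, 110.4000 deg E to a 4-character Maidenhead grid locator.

OB53

Offset from 180°W / 90°S: lon 290.40°, lat 13.17°.
Field: lon ⌊290.40/20⌋ = 14 → O; lat ⌊13.17/10⌋ = 1 → B.
Square: lon ⌊10.40/2⌋ = 5; lat ⌊3.17/1⌋ = 3.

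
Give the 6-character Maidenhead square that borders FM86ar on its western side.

Longitude subsquare a = 0; −1 → -1, wraps to 23 = x, carry into square.
Longitude square 8; −1 → 7.
The latitude characters are unchanged.

FM76xr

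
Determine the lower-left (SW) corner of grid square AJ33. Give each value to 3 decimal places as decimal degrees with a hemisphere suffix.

3.000° N, 174.000° W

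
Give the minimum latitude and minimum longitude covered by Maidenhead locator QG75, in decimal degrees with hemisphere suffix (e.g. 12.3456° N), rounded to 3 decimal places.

Field Q=16, G=6: +16·20° lon, +6·10° lat → SW at lon 140°, lat -30°.
Square 7, 5: +7·2° lon, +5·1° lat → SW at lon 154°, lat -25°.
latitude 25.000° S, longitude 154.000° E.

25.000° S, 154.000° E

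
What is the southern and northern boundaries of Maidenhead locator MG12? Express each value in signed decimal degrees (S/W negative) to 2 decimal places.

-28.00, -27.00

Field M=12, G=6: +12·20° lon, +6·10° lat → SW at lon 60°, lat -30°.
Square 1, 2: +1·2° lon, +2·1° lat → SW at lon 62°, lat -28°.
Cell spans 2° lon × 1° lat.
south -28.00, north -27.00.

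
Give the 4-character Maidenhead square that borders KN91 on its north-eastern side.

Longitude square 9; +1 → 10, wraps to 0, carry into field.
Longitude field K = 10; +1 → 11 = L.
Latitude square 1; +1 → 2.

LN02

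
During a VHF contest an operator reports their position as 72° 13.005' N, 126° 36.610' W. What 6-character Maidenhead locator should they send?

CQ62qf

Shift to the Maidenhead origin (180°W, 90°S): lon 53.3898, lat 162.2167.
Field (20°×10°, letters A–R): lon ⌊53.3898/20⌋ = 2 → C; lat ⌊162.2167/10⌋ = 16 → Q.
Square (2°×1°, digits 0–9): lon ⌊13.3898/2⌋ = 6; lat ⌊2.2167/1⌋ = 2.
Subsquare (5′×2.5′, letters a–x): lon ⌊1.3898/0.0833333⌋ = 16 → q; lat ⌊0.2167/0.0416667⌋ = 5 → f.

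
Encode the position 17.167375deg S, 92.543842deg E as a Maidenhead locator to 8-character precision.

Offset from 180°W / 90°S: lon 272.54384°, lat 72.83263°.
Field: 272.54384/20 → 13 → N, 72.83263/10 → 7 → H; chars NH.
Square: 12.54384/2 → 6, 2.83263/1 → 2; chars 62.
Subsquare: 0.54384/0.0833333 → 6 → g, 0.83263/0.0416667 → 19 → t; chars gt.
Extended square: 0.04384/0.00833333 → 5, 0.04096/0.00416667 → 9; chars 59.

NH62gt59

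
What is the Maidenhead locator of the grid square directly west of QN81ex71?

QN81ex61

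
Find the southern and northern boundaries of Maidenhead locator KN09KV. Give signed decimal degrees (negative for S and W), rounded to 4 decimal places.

49.8750, 49.9167

Field K=10, N=13: +10·20° lon, +13·10° lat → SW at lon 20°, lat 40°.
Square 0, 9: +0·2° lon, +9·1° lat → SW at lon 20°, lat 49°.
Subsquare k=10, v=21: +10·0.0833333° lon, +21·0.0416667° lat → SW at lon 20.8333°, lat 49.875°.
Cell spans 0.0833333° lon × 0.0416667° lat.
south 49.8750, north 49.9167.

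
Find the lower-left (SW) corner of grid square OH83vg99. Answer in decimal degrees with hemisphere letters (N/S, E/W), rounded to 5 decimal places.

16.71250° S, 117.82500° E

Field O=14, H=7: +14·20° lon, +7·10° lat → SW at lon 100°, lat -20°.
Square 8, 3: +8·2° lon, +3·1° lat → SW at lon 116°, lat -17°.
Subsquare v=21, g=6: +21·0.0833333° lon, +6·0.0416667° lat → SW at lon 117.75°, lat -16.75°.
Extended square 9, 9: +9·0.00833333° lon, +9·0.00416667° lat → SW at lon 117.825°, lat -16.7125°.
latitude 16.71250° S, longitude 117.82500° E.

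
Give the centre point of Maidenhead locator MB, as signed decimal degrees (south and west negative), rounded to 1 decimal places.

-75.0, 70.0

Field M=12, B=1: +12·20° lon, +1·10° lat → SW at lon 60°, lat -80°.
Cell spans 20° lon × 10° lat. Centre is SW corner plus half of each.
latitude -75.0, longitude 70.0.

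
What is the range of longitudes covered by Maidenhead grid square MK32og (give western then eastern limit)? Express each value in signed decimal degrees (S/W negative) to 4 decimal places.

67.1667, 67.2500

Field M=12, K=10: +12·20° lon, +10·10° lat → SW at lon 60°, lat 10°.
Square 3, 2: +3·2° lon, +2·1° lat → SW at lon 66°, lat 12°.
Subsquare o=14, g=6: +14·0.0833333° lon, +6·0.0416667° lat → SW at lon 67.1667°, lat 12.25°.
Cell spans 0.0833333° lon × 0.0416667° lat.
west 67.1667, east 67.2500.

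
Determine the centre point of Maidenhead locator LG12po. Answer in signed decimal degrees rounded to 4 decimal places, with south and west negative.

-27.3958, 43.2917

Field L=11, G=6: +11·20° lon, +6·10° lat → SW at lon 40°, lat -30°.
Square 1, 2: +1·2° lon, +2·1° lat → SW at lon 42°, lat -28°.
Subsquare p=15, o=14: +15·0.0833333° lon, +14·0.0416667° lat → SW at lon 43.25°, lat -27.4167°.
Cell spans 0.0833333° lon × 0.0416667° lat. Centre is SW corner plus half of each.
latitude -27.3958, longitude 43.2917.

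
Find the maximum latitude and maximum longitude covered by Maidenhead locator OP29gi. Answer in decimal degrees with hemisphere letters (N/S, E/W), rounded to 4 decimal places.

69.3750° N, 104.5833° E

Field O=14, P=15: +14·20° lon, +15·10° lat → SW at lon 100°, lat 60°.
Square 2, 9: +2·2° lon, +9·1° lat → SW at lon 104°, lat 69°.
Subsquare g=6, i=8: +6·0.0833333° lon, +8·0.0416667° lat → SW at lon 104.5°, lat 69.3333°.
Cell spans 0.0833333° lon × 0.0416667° lat. NE corner is SW corner plus one full cell.
latitude 69.3750° N, longitude 104.5833° E.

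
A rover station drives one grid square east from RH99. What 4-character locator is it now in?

AH09

Longitude square 9; +1 → 10, wraps to 0, carry into field.
Longitude field R = 17; +1 → 18, wraps to 0 = A, wrapping around the antimeridian.
The latitude characters are unchanged.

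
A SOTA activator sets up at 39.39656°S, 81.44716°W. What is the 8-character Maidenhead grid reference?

EF90go64

Offset from 180°W / 90°S: lon 98.55284°, lat 50.60344°.
Field: 98.55284/20 → 4 → E, 50.60344/10 → 5 → F; chars EF.
Square: 18.55284/2 → 9, 0.60344/1 → 0; chars 90.
Subsquare: 0.55284/0.0833333 → 6 → g, 0.60344/0.0416667 → 14 → o; chars go.
Extended square: 0.05284/0.00833333 → 6, 0.02011/0.00416667 → 4; chars 64.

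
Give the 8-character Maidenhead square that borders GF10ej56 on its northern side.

Latitude extended square 6; +1 → 7.
The longitude characters are unchanged.

GF10ej57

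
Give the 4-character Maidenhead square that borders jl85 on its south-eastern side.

JL94

Longitude square 8; +1 → 9.
Latitude square 5; −1 → 4.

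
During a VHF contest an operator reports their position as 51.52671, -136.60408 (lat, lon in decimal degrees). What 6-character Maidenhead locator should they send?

CO11qm

Offset from 180°W / 90°S: lon 43.3959°, lat 141.5267°.
Field: 43.3959/20 → 2 → C, 141.5267/10 → 14 → O; chars CO.
Square: 3.3959/2 → 1, 1.5267/1 → 1; chars 11.
Subsquare: 1.3959/0.0833333 → 16 → q, 0.5267/0.0416667 → 12 → m; chars qm.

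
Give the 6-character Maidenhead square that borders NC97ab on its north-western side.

Longitude subsquare a = 0; −1 → -1, wraps to 23 = x, carry into square.
Longitude square 9; −1 → 8.
Latitude subsquare b = 1; +1 → 2 = c.

NC87xc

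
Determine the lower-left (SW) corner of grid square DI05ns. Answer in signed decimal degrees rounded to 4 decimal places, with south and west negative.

-4.2500, -118.9167

Field D=3, I=8: +3·20° lon, +8·10° lat → SW at lon -120°, lat -10°.
Square 0, 5: +0·2° lon, +5·1° lat → SW at lon -120°, lat -5°.
Subsquare n=13, s=18: +13·0.0833333° lon, +18·0.0416667° lat → SW at lon -118.917°, lat -4.25°.
latitude -4.2500, longitude -118.9167.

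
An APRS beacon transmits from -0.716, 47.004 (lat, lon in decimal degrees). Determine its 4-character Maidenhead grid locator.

Offset from 180°W / 90°S: lon 227.00°, lat 89.28°.
Field: lon ⌊227.00/20⌋ = 11 → L; lat ⌊89.28/10⌋ = 8 → I.
Square: lon ⌊7.00/2⌋ = 3; lat ⌊9.28/1⌋ = 9.

LI39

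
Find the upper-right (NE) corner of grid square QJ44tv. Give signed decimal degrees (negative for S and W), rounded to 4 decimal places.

Field Q=16, J=9: +16·20° lon, +9·10° lat → SW at lon 140°, lat 0°.
Square 4, 4: +4·2° lon, +4·1° lat → SW at lon 148°, lat 4°.
Subsquare t=19, v=21: +19·0.0833333° lon, +21·0.0416667° lat → SW at lon 149.583°, lat 4.875°.
Cell spans 0.0833333° lon × 0.0416667° lat. NE corner is SW corner plus one full cell.
latitude 4.9167, longitude 149.6667.

4.9167, 149.6667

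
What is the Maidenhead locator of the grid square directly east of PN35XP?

Longitude subsquare x = 23; +1 → 24, wraps to 0 = a, carry into square.
Longitude square 3; +1 → 4.
The latitude characters are unchanged.

PN45ap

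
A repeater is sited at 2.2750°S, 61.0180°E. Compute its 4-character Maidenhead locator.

MI07

Add 180° to longitude and 90° to latitude: 241.02, 87.72.
Field: lon ⌊241.02/20⌋ = 12 → M; lat ⌊87.72/10⌋ = 8 → I.
Square: lon ⌊1.02/2⌋ = 0; lat ⌊7.72/1⌋ = 7.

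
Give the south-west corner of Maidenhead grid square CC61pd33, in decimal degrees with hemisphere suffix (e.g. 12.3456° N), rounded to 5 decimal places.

Field C=2, C=2: +2·20° lon, +2·10° lat → SW at lon -140°, lat -70°.
Square 6, 1: +6·2° lon, +1·1° lat → SW at lon -128°, lat -69°.
Subsquare p=15, d=3: +15·0.0833333° lon, +3·0.0416667° lat → SW at lon -126.75°, lat -68.875°.
Extended square 3, 3: +3·0.00833333° lon, +3·0.00416667° lat → SW at lon -126.725°, lat -68.8625°.
latitude 68.86250° S, longitude 126.72500° W.

68.86250° S, 126.72500° W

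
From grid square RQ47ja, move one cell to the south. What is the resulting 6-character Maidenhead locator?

RQ46jx

Latitude subsquare a = 0; −1 → -1, wraps to 23 = x, carry into square.
Latitude square 7; −1 → 6.
The longitude characters are unchanged.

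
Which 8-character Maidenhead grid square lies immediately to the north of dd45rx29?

DD46ra20

Latitude extended square 9; +1 → 10, wraps to 0, carry into subsquare.
Latitude subsquare x = 23; +1 → 24, wraps to 0 = a, carry into square.
Latitude square 5; +1 → 6.
The longitude characters are unchanged.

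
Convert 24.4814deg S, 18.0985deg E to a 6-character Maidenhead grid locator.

Add 180° to longitude and 90° to latitude: 198.0985, 65.5186.
Field (20°×10°, letters A–R): 198.0985/20 → 9 → J, 65.5186/10 → 6 → G; chars JG.
Square (2°×1°, digits 0–9): 18.0985/2 → 9, 5.5186/1 → 5; chars 95.
Subsquare (5′×2.5′, letters a–x): 0.0985/0.0833333 → 1 → b, 0.5186/0.0416667 → 12 → m; chars bm.

JG95bm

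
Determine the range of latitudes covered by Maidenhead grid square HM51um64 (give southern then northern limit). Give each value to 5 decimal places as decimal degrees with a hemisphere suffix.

Field H=7, M=12: +7·20° lon, +12·10° lat → SW at lon -40°, lat 30°.
Square 5, 1: +5·2° lon, +1·1° lat → SW at lon -30°, lat 31°.
Subsquare u=20, m=12: +20·0.0833333° lon, +12·0.0416667° lat → SW at lon -28.3333°, lat 31.5°.
Extended square 6, 4: +6·0.00833333° lon, +4·0.00416667° lat → SW at lon -28.2833°, lat 31.5167°.
Cell spans 0.00833333° lon × 0.00416667° lat.
south 31.51667° N, north 31.52083° N.

31.51667° N, 31.52083° N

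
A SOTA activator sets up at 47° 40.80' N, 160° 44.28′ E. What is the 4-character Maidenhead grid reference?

RN07

Add 180° to longitude and 90° to latitude: 340.74, 137.68.
Field: 340.74/20 → 17 → R, 137.68/10 → 13 → N; chars RN.
Square: 0.74/2 → 0, 7.68/1 → 7; chars 07.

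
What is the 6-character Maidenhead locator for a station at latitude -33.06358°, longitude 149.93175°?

QF46xw

Shift to the Maidenhead origin (180°W, 90°S): lon 329.9317, lat 56.9364.
Field: lon ⌊329.9317/20⌋ = 16 → Q; lat ⌊56.9364/10⌋ = 5 → F.
Square: lon ⌊9.9317/2⌋ = 4; lat ⌊6.9364/1⌋ = 6.
Subsquare: lon ⌊1.9317/0.0833333⌋ = 23 → x; lat ⌊0.9364/0.0416667⌋ = 22 → w.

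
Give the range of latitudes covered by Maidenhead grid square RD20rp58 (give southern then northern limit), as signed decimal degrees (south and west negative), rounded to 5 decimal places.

-59.34167, -59.33750

Field R=17, D=3: +17·20° lon, +3·10° lat → SW at lon 160°, lat -60°.
Square 2, 0: +2·2° lon, +0·1° lat → SW at lon 164°, lat -60°.
Subsquare r=17, p=15: +17·0.0833333° lon, +15·0.0416667° lat → SW at lon 165.417°, lat -59.375°.
Extended square 5, 8: +5·0.00833333° lon, +8·0.00416667° lat → SW at lon 165.458°, lat -59.3417°.
Cell spans 0.00833333° lon × 0.00416667° lat.
south -59.34167, north -59.33750.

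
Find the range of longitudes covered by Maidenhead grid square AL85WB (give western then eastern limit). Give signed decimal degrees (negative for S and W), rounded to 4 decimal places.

Field A=0, L=11: +0·20° lon, +11·10° lat → SW at lon -180°, lat 20°.
Square 8, 5: +8·2° lon, +5·1° lat → SW at lon -164°, lat 25°.
Subsquare w=22, b=1: +22·0.0833333° lon, +1·0.0416667° lat → SW at lon -162.167°, lat 25.0417°.
Cell spans 0.0833333° lon × 0.0416667° lat.
west -162.1667, east -162.0833.

-162.1667, -162.0833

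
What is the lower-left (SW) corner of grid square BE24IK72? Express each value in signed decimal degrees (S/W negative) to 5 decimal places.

Field B=1, E=4: +1·20° lon, +4·10° lat → SW at lon -160°, lat -50°.
Square 2, 4: +2·2° lon, +4·1° lat → SW at lon -156°, lat -46°.
Subsquare i=8, k=10: +8·0.0833333° lon, +10·0.0416667° lat → SW at lon -155.333°, lat -45.5833°.
Extended square 7, 2: +7·0.00833333° lon, +2·0.00416667° lat → SW at lon -155.275°, lat -45.575°.
latitude -45.57500, longitude -155.27500.

-45.57500, -155.27500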